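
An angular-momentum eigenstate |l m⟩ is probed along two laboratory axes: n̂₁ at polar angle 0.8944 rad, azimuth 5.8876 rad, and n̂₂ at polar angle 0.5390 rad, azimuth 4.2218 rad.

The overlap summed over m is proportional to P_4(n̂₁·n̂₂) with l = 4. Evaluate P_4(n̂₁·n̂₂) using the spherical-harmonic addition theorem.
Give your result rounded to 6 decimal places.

-0.287914

Addition theorem: P_4(cos γ) = (4π/9) Σ_m Y*_{lm}(Ω₁) Y_{lm}(Ω₂), m = −4…4:
  m=-4: Y*=(-0.001889, -0.163653)  Y=(-0.011722, 0.028391)  product (0.004668, 0.001865)
  m=-3: Y*=(0.139223, -0.344521)  Y=(0.144549, -0.014362)  product (0.015177, -0.051800)
  m=-2: Y*=(0.249285, -0.252179)  Y=(-0.203656, -0.304417)  product (-0.127536, -0.024529)
  m=-1: Y*=(-0.054766, 0.022870)  Y=(-0.211671, 0.396280)  product (0.002529, -0.026543)
  m=+0: Y*=(-0.357703, -0.000000)  Y=(-0.011519, 0.000000)  product (0.004120, 0.000000)
  m=+1: Y*=(0.054766, 0.022870)  Y=(0.211671, 0.396280)  product (0.002529, 0.026543)
  m=+2: Y*=(0.249285, 0.252179)  Y=(-0.203656, 0.304417)  product (-0.127536, 0.024529)
  m=+3: Y*=(-0.139223, -0.344521)  Y=(-0.144549, -0.014362)  product (0.015177, 0.051800)
  m=+4: Y*=(-0.001889, 0.163653)  Y=(-0.011722, -0.028391)  product (0.004668, -0.001865)
Accumulated sum (-0.206203, 0.000000); after 4π/(2l+1) scaling, (-0.287914, 0.000000) ⇒ P_4 = -0.287914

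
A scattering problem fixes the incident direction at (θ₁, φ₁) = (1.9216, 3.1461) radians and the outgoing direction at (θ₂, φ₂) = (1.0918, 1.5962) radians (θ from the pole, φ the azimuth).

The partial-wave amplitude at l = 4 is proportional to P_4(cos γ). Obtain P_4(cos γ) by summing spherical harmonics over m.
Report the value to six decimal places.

0.302204

Addition theorem: P_4(cos γ) = (4π/9) Σ_m Y*_{lm}(Ω₁) Y_{lm}(Ω₂), m = −4…4:
  term(m=-4) = +0.094147-0.007888i   from Y*(Ω₁)=+0.344125+0.006205i, Y(Ω₂)=+0.273080-0.027845i
  term(m=-3) = +0.008999+0.143356i   from Y*(Ω₁)=+0.356206+0.004817i, Y(Ω₂)=+0.030699+0.402038i
  term(m=-2) = +0.006554-0.000274i   from Y*(Ω₁)=-0.051130-0.000461i, Y(Ω₂)=-0.128123+0.006515i
  term(m=-1) = -0.002030-0.097128i   from Y*(Ω₁)=-0.331811-0.001496i, Y(Ω₂)=+0.007437+0.292688i
  term(m=+0) = +0.001099+0.000000i   from Y*(Ω₁)=-0.005794-0.000000i, Y(Ω₂)=-0.189705+0.000000i
  term(m=+1) = -0.002030+0.097128i   from Y*(Ω₁)=+0.331811-0.001496i, Y(Ω₂)=-0.007437+0.292688i
  term(m=+2) = +0.006554+0.000274i   from Y*(Ω₁)=-0.051130+0.000461i, Y(Ω₂)=-0.128123-0.006515i
  term(m=+3) = +0.008999-0.143356i   from Y*(Ω₁)=-0.356206+0.004817i, Y(Ω₂)=-0.030699+0.402038i
  term(m=+4) = +0.094147+0.007888i   from Y*(Ω₁)=+0.344125-0.006205i, Y(Ω₂)=+0.273080+0.027845i
Accumulated sum +0.216438-0.000000i; after 4π/(2l+1) scaling, +0.302204-0.000000i ⇒ P_4 = 0.302204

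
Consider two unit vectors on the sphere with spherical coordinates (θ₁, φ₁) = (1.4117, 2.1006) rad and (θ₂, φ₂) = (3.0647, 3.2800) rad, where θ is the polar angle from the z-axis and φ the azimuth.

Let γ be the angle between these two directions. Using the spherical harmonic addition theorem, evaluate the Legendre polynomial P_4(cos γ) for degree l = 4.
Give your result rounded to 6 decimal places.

0.313786

Expand P_4 via completeness: Σ_{m} conj(Y_{4,m}) at Ω₁ times Y_{4,m} at Ω₂ —
  term(m=-4) = +0.000000+0.000006i   from Y*(Ω₁)=-0.219273+0.358917i, Y(Ω₂)=+0.000013-0.000008i
  term(m=-3) = +0.000100-0.000042i   from Y*(Ω₁)=+0.190846+0.003553i, Y(Ω₂)=+0.000518-0.000228i
  term(m=-2) = +0.002242+0.002230i   from Y*(Ω₁)=+0.131515+0.234463i, Y(Ω₂)=+0.011314-0.003215i
  term(m=-1) = +0.011437-0.027712i   from Y*(Ω₁)=+0.105624-0.180353i, Y(Ω₂)=+0.142067-0.019790i
  term(m=+0) = +0.197176+0.000000i   from Y*(Ω₁)=+0.240036-0.000000i, Y(Ω₂)=+0.821444+0.000000i
  term(m=+1) = +0.011437+0.027712i   from Y*(Ω₁)=-0.105624-0.180353i, Y(Ω₂)=-0.142067-0.019790i
  term(m=+2) = +0.002242-0.002230i   from Y*(Ω₁)=+0.131515-0.234463i, Y(Ω₂)=+0.011314+0.003215i
  term(m=+3) = +0.000100+0.000042i   from Y*(Ω₁)=-0.190846+0.003553i, Y(Ω₂)=-0.000518-0.000228i
  term(m=+4) = +0.000000-0.000006i   from Y*(Ω₁)=-0.219273-0.358917i, Y(Ω₂)=+0.000013+0.000008i
Σ over m = +0.224732-0.000000i; ×(4π/9) → +0.313786-0.000000i. Real part: 0.313786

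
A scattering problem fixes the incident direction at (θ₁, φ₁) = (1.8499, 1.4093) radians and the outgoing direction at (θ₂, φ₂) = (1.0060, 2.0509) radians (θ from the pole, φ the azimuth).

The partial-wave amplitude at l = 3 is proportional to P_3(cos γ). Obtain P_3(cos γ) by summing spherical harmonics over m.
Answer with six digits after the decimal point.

Expand P_3 via completeness: Σ_{m} conj(Y_{3,m}) at Ω₁ times Y_{3,m} at Ω₂ —
  m=-3: -0.172627-0.327982i × +0.249325+0.032719i = -0.032309-0.087422i  (running Σ = -0.032309-0.087422i)
  m=-2: +0.246728-0.082583i × -0.223779+0.319777i = -0.028804+0.097378i  (running Σ = -0.061113+0.009956i)
  m=-1: -0.030998-0.190269i × -0.054523-0.104703i = -0.018232+0.013620i  (running Σ = -0.079345+0.023576i)
  m=0: +0.269410-0.000000i × -0.313107+0.000000i = -0.084354+0.000000i  (running Σ = -0.163699+0.023576i)
  m=1: +0.030998-0.190269i × +0.054523-0.104703i = -0.018232-0.013620i  (running Σ = -0.181930+0.009956i)
  m=2: +0.246728+0.082583i × -0.223779-0.319777i = -0.028804-0.097378i  (running Σ = -0.210735-0.087422i)
  m=3: +0.172627-0.327982i × -0.249325+0.032719i = -0.032309+0.087422i  (running Σ = -0.243044+0.000000i)
Σ over m = -0.243044+0.000000i; ×(4π/7) → -0.436311+0.000000i. Real part: -0.436311

-0.436311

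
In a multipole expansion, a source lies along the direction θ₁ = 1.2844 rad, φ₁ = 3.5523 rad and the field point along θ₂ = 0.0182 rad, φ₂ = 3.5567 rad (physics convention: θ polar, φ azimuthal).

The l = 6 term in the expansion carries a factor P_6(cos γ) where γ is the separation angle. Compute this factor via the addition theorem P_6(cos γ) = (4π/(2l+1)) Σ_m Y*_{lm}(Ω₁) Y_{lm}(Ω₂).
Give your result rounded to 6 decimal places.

Expand P_6 via completeness: Σ_{m} conj(Y_{6,m}) at Ω₁ times Y_{6,m} at Ω₂ —
  m=-6: -0.29331 + 0.23591j × -0.00000 - 0.00000j = 0.00000 - 0.00000j  (running Σ = 0.00000 - 0.00000j)
  m=-5: 0.17825 - 0.34012j × 0.00000 + 0.00000j = 0.00000 - 0.00000j  (running Σ = 0.00000 - 0.00000j)
  m=-4: 0.00266 - 0.03681j × -0.00000 - 0.00000j = -0.00000 + 0.00000j  (running Σ = -0.00000 + 0.00000j)
  m=-3: 0.11452 + 0.32513j × -0.00001 + 0.00003j = -0.00001 + 0.00000j  (running Σ = -0.00001 + 0.00000j)
  m=-2: -0.04620 - 0.04966j × 0.00116 - 0.00127j = -0.00012 + 0.00000j  (running Σ = -0.00013 + 0.00000j)
  m=-1: -0.28824 - 0.12552j × -0.05480 + 0.02415j = 0.01883 - 0.00008j  (running Σ = 0.01870 - 0.00008j)
  m=0: 0.09476 + 0.00000j × 1.01357 + 0.00000j = 0.09605 + 0.00000j  (running Σ = 0.11475 - 0.00008j)
  m=1: 0.28824 - 0.12552j × 0.05480 + 0.02415j = 0.01883 + 0.00008j  (running Σ = 0.13357 + 0.00000j)
  m=2: -0.04620 + 0.04966j × 0.00116 + 0.00127j = -0.00012 - 0.00000j  (running Σ = 0.13346 + 0.00000j)
  m=3: -0.11452 + 0.32513j × 0.00001 + 0.00003j = -0.00001 - 0.00000j  (running Σ = 0.13345 + 0.00000j)
  m=4: 0.00266 + 0.03681j × -0.00000 + 0.00000j = -0.00000 - 0.00000j  (running Σ = 0.13345 - 0.00000j)
  m=5: -0.17825 - 0.34012j × -0.00000 + 0.00000j = 0.00000 + 0.00000j  (running Σ = 0.13345 - 0.00000j)
  m=6: -0.29331 - 0.23591j × -0.00000 + 0.00000j = 0.00000 + 0.00000j  (running Σ = 0.13345 - 0.00000j)
Σ over m = 0.13345 - 0.00000j; ×(4π/13) → 0.12900 - 0.00000j. Real part: 0.128995

0.128995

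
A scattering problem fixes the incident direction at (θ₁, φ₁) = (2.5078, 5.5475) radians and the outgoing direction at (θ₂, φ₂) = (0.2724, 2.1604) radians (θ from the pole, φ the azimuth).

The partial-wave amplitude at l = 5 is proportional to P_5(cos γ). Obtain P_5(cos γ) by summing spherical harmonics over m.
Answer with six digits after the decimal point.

-0.189602

Term-by-term m-sum for l=5 (normalisation 4π/11 = 1.142397):
  term(m=-5) = -0.000007-0.000021i   from Y*(Ω₁)=-0.029051+0.017289i, Y(Ω₂)=-0.000126+0.000642i
  term(m=-4) = -0.000598-0.000896i   from Y*(Ω₁)=+0.142596+0.028735i, Y(Ω₂)=-0.005249-0.005226i
  term(m=-3) = -0.012764-0.011573i   from Y*(Ω₁)=-0.206785-0.279914i, Y(Ω₂)=+0.048541-0.009739i
  term(m=-2) = -0.084330-0.045090i   from Y*(Ω₁)=-0.045062+0.451730i, Y(Ω₂)=-0.080395+0.194702i
  term(m=-1) = -0.073597-0.018441i   from Y*(Ω₁)=+0.107307-0.097135i, Y(Ω₂)=-0.291468-0.435689i
  term(m=+0) = +0.176624+0.000000i   from Y*(Ω₁)=+0.366665-0.000000i, Y(Ω₂)=+0.481703+0.000000i
  term(m=+1) = -0.073597+0.018441i   from Y*(Ω₁)=-0.107307-0.097135i, Y(Ω₂)=+0.291468-0.435689i
  term(m=+2) = -0.084330+0.045090i   from Y*(Ω₁)=-0.045062-0.451730i, Y(Ω₂)=-0.080395-0.194702i
  term(m=+3) = -0.012764+0.011573i   from Y*(Ω₁)=+0.206785-0.279914i, Y(Ω₂)=-0.048541-0.009739i
  term(m=+4) = -0.000598+0.000896i   from Y*(Ω₁)=+0.142596-0.028735i, Y(Ω₂)=-0.005249+0.005226i
  term(m=+5) = -0.000007+0.000021i   from Y*(Ω₁)=+0.029051+0.017289i, Y(Ω₂)=+0.000126+0.000642i
Σ over m = -0.165969-0.000000i; ×(4π/11) → -0.189602-0.000000i. Real part: -0.189602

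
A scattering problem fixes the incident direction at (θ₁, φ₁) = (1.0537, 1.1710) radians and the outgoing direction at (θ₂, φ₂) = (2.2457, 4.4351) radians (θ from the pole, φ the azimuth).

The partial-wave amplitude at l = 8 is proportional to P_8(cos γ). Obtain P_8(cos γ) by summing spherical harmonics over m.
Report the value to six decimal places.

0.460159

Summing Y*_{l m}(θ₁,φ₁)·Y_{l m}(θ₂,φ₂) over m ∈ [−8, 8]; prefactor 4π/(2·8+1) = 0.739198:
  m=-8: -0.167749+0.009535i × -0.042935+0.056770i = +0.006661-0.009932i  (running Σ = +0.006661-0.009932i)
  m=-7: -0.128552+0.359953i × -0.212406-0.082440i = +0.056980-0.065858i  (running Σ = +0.063641-0.075791i)
  m=-6: +0.318867+0.292804i × +0.038428-0.412289i = +0.132973-0.120213i  (running Σ = +0.196614-0.196004i)
  m=-5: +0.120849-0.055159i × +0.413883-0.077176i = +0.045760-0.032156i  (running Σ = +0.242374-0.228160i)
  m=-4: +0.008070+0.284181i × +0.042357+0.085141i = -0.023854+0.012724i  (running Σ = +0.218520-0.215436i)
  m=-3: +0.270836+0.105486i × +0.231624-0.211039i = +0.084994-0.032724i  (running Σ = +0.303514-0.248160i)
  m=-2: -0.103842+0.106833i × +0.234524+0.145269i = -0.039873+0.009970i  (running Σ = +0.263641-0.238190i)
  m=-1: +0.125619+0.297285i × +0.054398-0.191125i = +0.063652-0.007837i  (running Σ = +0.327293-0.246027i)
  m=0: -0.103639-0.000000i × +0.309494+0.000000i = -0.032076-0.000000i  (running Σ = +0.295217-0.246027i)
  m=1: -0.125619+0.297285i × -0.054398-0.191125i = +0.063652+0.007837i  (running Σ = +0.358869-0.238190i)
  m=2: -0.103842-0.106833i × +0.234524-0.145269i = -0.039873-0.009970i  (running Σ = +0.318997-0.248160i)
  m=3: -0.270836+0.105486i × -0.231624-0.211039i = +0.084994+0.032724i  (running Σ = +0.403990-0.215436i)
  m=4: +0.008070-0.284181i × +0.042357-0.085141i = -0.023854-0.012724i  (running Σ = +0.380137-0.228160i)
  m=5: -0.120849-0.055159i × -0.413883-0.077176i = +0.045760+0.032156i  (running Σ = +0.425897-0.196004i)
  m=6: +0.318867-0.292804i × +0.038428+0.412289i = +0.132973+0.120213i  (running Σ = +0.558870-0.075791i)
  m=7: +0.128552+0.359953i × +0.212406-0.082440i = +0.056980+0.065858i  (running Σ = +0.615850-0.009932i)
  m=8: -0.167749-0.009535i × -0.042935-0.056770i = +0.006661+0.009932i  (running Σ = +0.622511+0.000000i)
Total Σ_m = +0.622511+0.000000i. Multiply by 0.739198: +0.460159+0.000000i. P_8(cos γ) = 0.460159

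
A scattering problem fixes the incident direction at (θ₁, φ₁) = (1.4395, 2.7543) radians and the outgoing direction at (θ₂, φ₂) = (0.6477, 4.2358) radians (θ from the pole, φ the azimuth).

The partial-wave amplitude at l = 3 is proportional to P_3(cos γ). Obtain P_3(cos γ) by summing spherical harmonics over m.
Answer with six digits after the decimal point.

-0.226808

Term-by-term m-sum for l=3 (normalisation 4π/7 = 1.795196):
  term(m=-3) = (-0.009861, 0.035927)   from Y*(Ω₁)=(-0.161649, 0.373024), Y(Ω₂)=(0.090730, -0.012881)
  term(m=-2) = (-0.038396, -0.006931)   from Y*(Ω₁)=(0.093988, -0.091977), Y(Ω₂)=(-0.171813, -0.241881)
  term(m=-1) = (-0.011104, 0.124018)   from Y*(Ω₁)=(0.271244, -0.110639), Y(Ω₂)=(-0.194991, 0.377682)
  term(m=+0) = (-0.007619, -0.000000)   from Y*(Ω₁)=(-0.142381, -0.000000), Y(Ω₂)=(0.053514, 0.000000)
  term(m=+1) = (-0.011104, -0.124018)   from Y*(Ω₁)=(-0.271244, -0.110639), Y(Ω₂)=(0.194991, 0.377682)
  term(m=+2) = (-0.038396, 0.006931)   from Y*(Ω₁)=(0.093988, 0.091977), Y(Ω₂)=(-0.171813, 0.241881)
  term(m=+3) = (-0.009861, -0.035927)   from Y*(Ω₁)=(0.161649, 0.373024), Y(Ω₂)=(-0.090730, -0.012881)
Total Σ_m = (-0.126341, 0.000000). Multiply by 1.795196: (-0.226808, 0.000000). P_3(cos γ) = -0.226808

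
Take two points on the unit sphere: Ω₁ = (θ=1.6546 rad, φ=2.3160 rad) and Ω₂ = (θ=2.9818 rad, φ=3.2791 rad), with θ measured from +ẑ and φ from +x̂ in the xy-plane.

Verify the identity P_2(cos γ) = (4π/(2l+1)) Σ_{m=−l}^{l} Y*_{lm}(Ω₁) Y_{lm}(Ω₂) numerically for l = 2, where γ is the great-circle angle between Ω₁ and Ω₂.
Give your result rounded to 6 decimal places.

Summing Y*_{l m}(θ₁,φ₁)·Y_{l m}(θ₂,φ₂) over m ∈ [−2, 2]; prefactor 4π/(2·2+1) = 2.513274:
  m=-2: -0.030801-0.382329i × +0.009412-0.002656i = -0.001305-0.003517i  (running Σ = -0.001305-0.003517i)
  m=-1: +0.043698-0.047360i × +0.120211-0.016635i = +0.004465-0.006420i  (running Σ = +0.003160-0.009937i)
  m=0: -0.308762-0.000000i × +0.606829+0.000000i = -0.187366-0.000000i  (running Σ = -0.184206-0.009937i)
  m=1: -0.043698-0.047360i × -0.120211-0.016635i = +0.004465+0.006420i  (running Σ = -0.179741-0.003517i)
  m=2: -0.030801+0.382329i × +0.009412+0.002656i = -0.001305+0.003517i  (running Σ = -0.181046+0.000000i)
Total Σ_m = -0.181046+0.000000i. Multiply by 2.513274: -0.455018+0.000000i. P_2(cos γ) = -0.455018

-0.455018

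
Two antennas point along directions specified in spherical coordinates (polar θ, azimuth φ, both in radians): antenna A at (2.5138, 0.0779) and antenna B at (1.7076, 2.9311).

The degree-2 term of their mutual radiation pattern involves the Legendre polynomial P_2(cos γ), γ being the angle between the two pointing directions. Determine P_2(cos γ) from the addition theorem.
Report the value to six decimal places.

Summing Y*_{l m}(θ₁,φ₁)·Y_{l m}(θ₂,φ₂) over m ∈ [−2, 2]; prefactor 4π/(2·2+1) = 2.513274:
  m=-2: +0.131647+0.020678i × +0.345990+0.154919i = +0.042345+0.027549i  (running Σ = +0.042345+0.027549i)
  m=-1: -0.366129-0.028579i × +0.102070+0.021808i = -0.036748-0.010902i  (running Σ = +0.005598+0.016647i)
  m=0: +0.304361-0.000000i × -0.297794+0.000000i = -0.090637+0.000000i  (running Σ = -0.085039+0.016647i)
  m=1: +0.366129-0.028579i × -0.102070+0.021808i = -0.036748+0.010902i  (running Σ = -0.121787+0.027549i)
  m=2: +0.131647-0.020678i × +0.345990-0.154919i = +0.042345-0.027549i  (running Σ = -0.079441+0.000000i)
Accumulated sum -0.079441+0.000000i; after 4π/(2l+1) scaling, -0.199658+0.000000i ⇒ P_2 = -0.199658

-0.199658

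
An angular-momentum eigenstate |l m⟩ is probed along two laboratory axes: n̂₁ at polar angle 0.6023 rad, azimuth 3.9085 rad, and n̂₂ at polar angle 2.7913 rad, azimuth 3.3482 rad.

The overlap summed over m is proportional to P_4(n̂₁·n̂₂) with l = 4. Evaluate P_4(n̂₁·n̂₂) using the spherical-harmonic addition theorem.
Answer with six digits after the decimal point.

-0.414195

Expand P_4 via completeness: Σ_{m} conj(Y_{4,m}) at Ω₁ times Y_{4,m} at Ω₂ —
  term(m=-4) = -0.00017 + 0.00022j   from Y*(Ω₁)=-0.04546 + 0.00337j, Y(Ω₂)=0.00416 - 0.00451j
  term(m=-3) = 0.00098 - 0.00886j   from Y*(Ω₁)=0.12506 - 0.13977j, Y(Ω₂)=0.03868 - 0.02760j
  term(m=-2) = 0.03576 + 0.07398j   from Y*(Ω₁)=0.01490 + 0.40271j, Y(Ω₂)=0.18674 - 0.08188j
  term(m=-1) = -0.15884 - 0.09965j   from Y*(Ω₁)=-0.27882 - 0.26870j, Y(Ω₂)=0.47396 - 0.09934j
  term(m=+0) = -0.05208 + 0.00000j   from Y*(Ω₁)=-0.13043 + 0.00000j, Y(Ω₂)=0.39931 + 0.00000j
  term(m=+1) = -0.15884 + 0.09965j   from Y*(Ω₁)=0.27882 - 0.26870j, Y(Ω₂)=-0.47396 - 0.09934j
  term(m=+2) = 0.03576 - 0.07398j   from Y*(Ω₁)=0.01490 - 0.40271j, Y(Ω₂)=0.18674 + 0.08188j
  term(m=+3) = 0.00098 + 0.00886j   from Y*(Ω₁)=-0.12506 - 0.13977j, Y(Ω₂)=-0.03868 - 0.02760j
  term(m=+4) = -0.00017 - 0.00022j   from Y*(Ω₁)=-0.04546 - 0.00337j, Y(Ω₂)=0.00416 + 0.00451j
Total Σ_m = -0.29664 - 0.00000j. Multiply by 1.396263: -0.41419 - 0.00000j. P_4(cos γ) = -0.414195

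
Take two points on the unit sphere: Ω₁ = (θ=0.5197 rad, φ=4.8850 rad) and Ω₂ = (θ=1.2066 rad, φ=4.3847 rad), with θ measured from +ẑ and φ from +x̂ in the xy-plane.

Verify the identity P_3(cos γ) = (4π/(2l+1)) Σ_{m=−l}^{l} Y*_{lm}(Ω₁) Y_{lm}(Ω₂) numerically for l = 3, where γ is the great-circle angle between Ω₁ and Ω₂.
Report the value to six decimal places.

Addition theorem: P_3(cos γ) = (4π/7) Σ_m Y*_{lm}(Ω₁) Y_{lm}(Ω₂), m = −3…3:
  [-3]  conj(Y_{3,-3})(Ω₁) = (-0.025296, 0.044403) ; Y_{3,-3}(Ω₂) = (0.283277, -0.188739) ; Δ = (0.001215, 0.017352)
  [-2]  conj(Y_{3,-2})(Ω₁) = (-0.205867, -0.074034) ; Y_{3,-2}(Ω₂) = (-0.251991, -0.193712) ; Δ = (0.037535, 0.058535)
  [-1]  conj(Y_{3,-1})(Ω₁) = (0.076272, -0.437473) ; Y_{3,-1}(Ω₂) = (0.035536, -0.104534) ; Δ = (-0.043020, -0.023519)
  [+0]  conj(Y_{3,0})(Ω₁) = (0.248385, -0.000000) ; Y_{3,0}(Ω₂) = (-0.314449, 0.000000) ; Δ = (-0.078104, 0.000000)
  [+1]  conj(Y_{3,1})(Ω₁) = (-0.076272, -0.437473) ; Y_{3,1}(Ω₂) = (-0.035536, -0.104534) ; Δ = (-0.043020, 0.023519)
  [+2]  conj(Y_{3,2})(Ω₁) = (-0.205867, 0.074034) ; Y_{3,2}(Ω₂) = (-0.251991, 0.193712) ; Δ = (0.037535, -0.058535)
  [+3]  conj(Y_{3,3})(Ω₁) = (0.025296, 0.044403) ; Y_{3,3}(Ω₂) = (-0.283277, -0.188739) ; Δ = (0.001215, -0.017352)
Accumulated sum (-0.086645, -0.000000); after 4π/(2l+1) scaling, (-0.155545, -0.000000) ⇒ P_3 = -0.155545

-0.155545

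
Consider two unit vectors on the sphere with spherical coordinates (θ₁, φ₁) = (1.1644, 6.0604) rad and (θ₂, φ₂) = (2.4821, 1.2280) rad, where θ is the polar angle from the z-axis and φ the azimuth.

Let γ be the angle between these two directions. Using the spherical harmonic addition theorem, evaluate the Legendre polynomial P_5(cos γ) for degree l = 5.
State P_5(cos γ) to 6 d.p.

Expand P_5 via completeness: Σ_{m} conj(Y_{5,m}) at Ω₁ times Y_{5,m} at Ω₂ —
  [-5]  conj(Y_{5,-5})(Ω₁) = 0.13389 - 0.27237j ; Y_{5,-5}(Ω₂) = 0.03967 + 0.00572j ; Δ = 0.00687 - 0.01004j
  [-4]  conj(Y_{5,-4})(Ω₁) = 0.25960 - 0.32125j ; Y_{5,-4}(Ω₂) = -0.03242 - 0.16024j ; Δ = -0.05989 - 0.03118j
  [-3]  conj(Y_{5,-3})(Ω₁) = 0.08551 - 0.06752j ; Y_{5,-3}(Ω₂) = -0.31496 + 0.18983j ; Δ = -0.01412 + 0.03750j
  [-2]  conj(Y_{5,-2})(Ω₁) = -0.27095 + 0.12941j ; Y_{5,-2}(Ω₂) = 0.34007 + 0.27816j ; Δ = -0.12814 - 0.03136j
  [-1]  conj(Y_{5,-1})(Ω₁) = -0.19365 + 0.04387j ; Y_{5,-1}(Ω₂) = 0.02955 - 0.08280j ; Δ = -0.00209 + 0.01733j
  [+0]  conj(Y_{5,0})(Ω₁) = 0.25889 + 0.00000j ; Y_{5,0}(Ω₂) = 0.38304 + 0.00000j ; Δ = 0.09916 + 0.00000j
  [+1]  conj(Y_{5,1})(Ω₁) = 0.19365 + 0.04387j ; Y_{5,1}(Ω₂) = -0.02955 - 0.08280j ; Δ = -0.00209 - 0.01733j
  [+2]  conj(Y_{5,2})(Ω₁) = -0.27095 - 0.12941j ; Y_{5,2}(Ω₂) = 0.34007 - 0.27816j ; Δ = -0.12814 + 0.03136j
  [+3]  conj(Y_{5,3})(Ω₁) = -0.08551 - 0.06752j ; Y_{5,3}(Ω₂) = 0.31496 + 0.18983j ; Δ = -0.01412 - 0.03750j
  [+4]  conj(Y_{5,4})(Ω₁) = 0.25960 + 0.32125j ; Y_{5,4}(Ω₂) = -0.03242 + 0.16024j ; Δ = -0.05989 + 0.03118j
  [+5]  conj(Y_{5,5})(Ω₁) = -0.13389 - 0.27237j ; Y_{5,5}(Ω₂) = -0.03967 + 0.00572j ; Δ = 0.00687 + 0.01004j
Accumulated sum -0.29557 + 0.00000j; after 4π/(2l+1) scaling, -0.33766 + 0.00000j ⇒ P_5 = -0.337660

-0.337660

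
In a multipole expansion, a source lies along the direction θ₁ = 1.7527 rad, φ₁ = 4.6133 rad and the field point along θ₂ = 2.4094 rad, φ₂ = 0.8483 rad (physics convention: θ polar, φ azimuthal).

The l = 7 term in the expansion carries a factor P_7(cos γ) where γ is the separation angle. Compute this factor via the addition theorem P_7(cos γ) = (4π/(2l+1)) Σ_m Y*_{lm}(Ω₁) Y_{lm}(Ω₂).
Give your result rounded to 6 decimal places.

Addition theorem: P_7(cos γ) = (4π/15) Σ_m Y*_{lm}(Ω₁) Y_{lm}(Ω₂), m = −7…7:
  m=-7: Y*=+0.284545+0.342230i  Y=+0.028076+0.010092i  product +0.004535+0.012480i
  m=-6: Y*=+0.253750-0.171571i  Y=-0.045766-0.115450i  product -0.031421-0.021443i
  m=-5: Y*=+0.092231+0.170671i  Y=-0.137581+0.270253i  product -0.058814+0.001445i
  m=-4: Y*=+0.294994-0.123456i  Y=+0.442368-0.113713i  product +0.116457-0.088158i
  m=-3: Y*=+0.030620+0.099953i  Y=-0.280030-0.190222i  product +0.010439-0.033814i
  m=-2: Y*=+0.310110-0.062274i  Y=-0.013664-0.108042i  product -0.010966-0.032654i
  m=-1: Y*=+0.006818+0.068584i  Y=-0.259013+0.293834i  product -0.021918-0.015761i
  m=+0: Y*=+0.313990-0.000000i  Y=+0.009523+0.000000i  product +0.002990+0.000000i
  m=+1: Y*=-0.006818+0.068584i  Y=+0.259013+0.293834i  product -0.021918+0.015761i
  m=+2: Y*=+0.310110+0.062274i  Y=-0.013664+0.108042i  product -0.010966+0.032654i
  m=+3: Y*=-0.030620+0.099953i  Y=+0.280030-0.190222i  product +0.010439+0.033814i
  m=+4: Y*=+0.294994+0.123456i  Y=+0.442368+0.113713i  product +0.116457+0.088158i
  m=+5: Y*=-0.092231+0.170671i  Y=+0.137581+0.270253i  product -0.058814-0.001445i
  m=+6: Y*=+0.253750+0.171571i  Y=-0.045766+0.115450i  product -0.031421+0.021443i
  m=+7: Y*=-0.284545+0.342230i  Y=-0.028076+0.010092i  product +0.004535-0.012480i
Accumulated sum +0.019615-0.000000i; after 4π/(2l+1) scaling, +0.016432-0.000000i ⇒ P_7 = 0.016432

0.016432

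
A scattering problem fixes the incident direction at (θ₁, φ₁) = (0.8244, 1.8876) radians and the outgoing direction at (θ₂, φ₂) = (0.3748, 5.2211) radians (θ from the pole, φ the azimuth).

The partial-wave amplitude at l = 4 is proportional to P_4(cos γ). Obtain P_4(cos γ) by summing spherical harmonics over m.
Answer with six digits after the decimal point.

-0.052674

Expand P_4 via completeness: Σ_{m} conj(Y_{4,m}) at Ω₁ times Y_{4,m} at Ω₂ —
  term(m=-4) = 0.00074 - 0.00071j   from Y*(Ω₁)=0.03843 + 0.12267j, Y(Ω₂)=-0.00356 - 0.00711j
  term(m=-3) = -0.01612 + 0.01046j   from Y*(Ω₁)=0.27361 - 0.19549j, Y(Ω₂)=-0.05709 - 0.00255j
  term(m=-2) = 0.08450 - 0.03412j   from Y*(Ω₁)=-0.32362 - 0.23775j, Y(Ω₂)=-0.11927 + 0.19307j
  term(m=-1) = -0.02596 + 0.00504j   from Y*(Ω₁)=-0.01670 + 0.05093j, Y(Ω₂)=0.24035 + 0.43099j
  term(m=+0) = -0.12403 + 0.00000j   from Y*(Ω₁)=-0.35879 + 0.00000j, Y(Ω₂)=0.34569 + 0.00000j
  term(m=+1) = -0.02596 - 0.00504j   from Y*(Ω₁)=0.01670 + 0.05093j, Y(Ω₂)=-0.24035 + 0.43099j
  term(m=+2) = 0.08450 + 0.03412j   from Y*(Ω₁)=-0.32362 + 0.23775j, Y(Ω₂)=-0.11927 - 0.19307j
  term(m=+3) = -0.01612 - 0.01046j   from Y*(Ω₁)=-0.27361 - 0.19549j, Y(Ω₂)=0.05709 - 0.00255j
  term(m=+4) = 0.00074 + 0.00071j   from Y*(Ω₁)=0.03843 - 0.12267j, Y(Ω₂)=-0.00356 + 0.00711j
Total Σ_m = -0.03772 + 0.00000j. Multiply by 1.396263: -0.05267 + 0.00000j. P_4(cos γ) = -0.052674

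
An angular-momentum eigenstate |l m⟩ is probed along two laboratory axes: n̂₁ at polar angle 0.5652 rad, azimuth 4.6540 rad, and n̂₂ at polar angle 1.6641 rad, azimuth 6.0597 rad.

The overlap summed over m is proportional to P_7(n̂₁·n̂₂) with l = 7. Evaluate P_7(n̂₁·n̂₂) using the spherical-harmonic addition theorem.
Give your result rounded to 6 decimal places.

-0.019586

Term-by-term m-sum for l=7 (normalisation 4π/15 = 0.837758):
  m=-7: 0.00251 + 0.00580j × 0.00310 + 0.48500j = -0.00281 + 0.00124j  (running Σ = -0.00281 + 0.00124j)
  m=-6: -0.03503 + 0.01280j × -0.03870 - 0.16535j = 0.00347 + 0.00530j  (running Σ = 0.00067 + 0.00653j)
  m=-5: -0.03849 - 0.12809j × -0.13950 - 0.28633j = -0.03130 + 0.02889j  (running Σ = -0.03064 + 0.03542j)
  m=-4: 0.31109 - 0.07401j × 0.12150 + 0.15122j = 0.04899 + 0.03805j  (running Σ = 0.01835 + 0.07348j)
  m=-3: 0.08489 + 0.47967j × 0.20858 + 0.16540j = -0.06163 + 0.11409j  (running Σ = -0.04328 + 0.18757j)
  m=-2: -0.34935 + 0.04098j × -0.18316 - 0.08779j = 0.06759 + 0.02316j  (running Σ = 0.02431 + 0.21073j)
  m=-1: 0.00974 + 0.16655j × -0.23970 - 0.05448j = 0.00674 - 0.04045j  (running Σ = 0.03105 + 0.17028j)
  m=0: -0.41571 + 0.00000j × 0.20560 + 0.00000j = -0.08547 + 0.00000j  (running Σ = -0.05443 + 0.17028j)
  m=1: -0.00974 + 0.16655j × 0.23970 - 0.05448j = 0.00674 + 0.04045j  (running Σ = -0.04769 + 0.21073j)
  m=2: -0.34935 - 0.04098j × -0.18316 + 0.08779j = 0.06759 - 0.02316j  (running Σ = 0.01990 + 0.18757j)
  m=3: -0.08489 + 0.47967j × -0.20858 + 0.16540j = -0.06163 - 0.11409j  (running Σ = -0.04173 + 0.07348j)
  m=4: 0.31109 + 0.07401j × 0.12150 - 0.15122j = 0.04899 - 0.03805j  (running Σ = 0.00726 + 0.03542j)
  m=5: 0.03849 - 0.12809j × 0.13950 - 0.28633j = -0.03130 - 0.02889j  (running Σ = -0.02405 + 0.00653j)
  m=6: -0.03503 - 0.01280j × -0.03870 + 0.16535j = 0.00347 - 0.00530j  (running Σ = -0.02057 + 0.00124j)
  m=7: -0.00251 + 0.00580j × -0.00310 + 0.48500j = -0.00281 - 0.00124j  (running Σ = -0.02338 - 0.00000j)
Accumulated sum -0.02338 - 0.00000j; after 4π/(2l+1) scaling, -0.01959 - 0.00000j ⇒ P_7 = -0.019586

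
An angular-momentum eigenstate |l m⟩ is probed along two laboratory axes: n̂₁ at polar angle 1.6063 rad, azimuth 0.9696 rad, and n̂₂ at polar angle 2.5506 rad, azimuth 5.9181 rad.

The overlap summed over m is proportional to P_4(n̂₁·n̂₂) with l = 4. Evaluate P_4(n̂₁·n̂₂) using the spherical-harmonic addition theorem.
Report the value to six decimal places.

Summing Y*_{l m}(θ₁,φ₁)·Y_{l m}(θ₂,φ₂) over m ∈ [−4, 4]; prefactor 4π/(2·4+1) = 1.396263:
  m=-4: Y*=(-0.326922, -0.296601)  Y=(0.004702, 0.042393)  product (0.011037, -0.015254)
  m=-3: Y*=(0.043149, -0.010230)  Y=(-0.082312, -0.159844)  product (-0.005187, -0.006055)
  m=-2: Y*=(0.119258, -0.308936)  Y=(0.296111, 0.265086)  product (0.117208, -0.059866)
  m=-1: Y*=(0.028394, 0.041397)  Y=(-0.373513, -0.142764)  product (-0.004695, -0.019516)
  m=+0: Y*=(0.313364, -0.000000)  Y=(-0.110528, 0.000000)  product (-0.034636, 0.000000)
  m=+1: Y*=(-0.028394, 0.041397)  Y=(0.373513, -0.142764)  product (-0.004695, 0.019516)
  m=+2: Y*=(0.119258, 0.308936)  Y=(0.296111, -0.265086)  product (0.117208, 0.059866)
  m=+3: Y*=(-0.043149, -0.010230)  Y=(0.082312, -0.159844)  product (-0.005187, 0.006055)
  m=+4: Y*=(-0.326922, 0.296601)  Y=(0.004702, -0.042393)  product (0.011037, 0.015254)
Σ over m = (0.202089, -0.000000); ×(4π/9) → (0.282169, -0.000000). Real part: 0.282169

0.282169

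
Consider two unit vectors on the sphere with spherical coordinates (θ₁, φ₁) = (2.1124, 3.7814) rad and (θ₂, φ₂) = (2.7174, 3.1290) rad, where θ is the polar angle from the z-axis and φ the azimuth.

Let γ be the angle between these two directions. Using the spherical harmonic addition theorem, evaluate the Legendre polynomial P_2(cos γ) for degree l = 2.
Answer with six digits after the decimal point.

Expand P_2 via completeness: Σ_{m} conj(Y_{2,m}) at Ω₁ times Y_{2,m} at Ω₂ —
  term(m=-2) = (0.004879, 0.017906)   from Y*(Ω₁)=(0.081423, 0.271682), Y(Ω₂)=(0.065415, 0.001648)
  term(m=-1) = (0.078583, 0.060038)   from Y*(Ω₁)=(0.273762, 0.203746), Y(Ω₂)=(0.289765, 0.003649)
  term(m=+0) = (-0.030086, -0.000000)   from Y*(Ω₁)=(-0.063944, -0.000000), Y(Ω₂)=(0.470499, 0.000000)
  term(m=+1) = (0.078583, -0.060038)   from Y*(Ω₁)=(-0.273762, 0.203746), Y(Ω₂)=(-0.289765, 0.003649)
  term(m=+2) = (0.004879, -0.017906)   from Y*(Ω₁)=(0.081423, -0.271682), Y(Ω₂)=(0.065415, -0.001648)
Total Σ_m = (0.136838, 0.000000). Multiply by 2.513274: (0.343912, 0.000000). P_2(cos γ) = 0.343912

0.343912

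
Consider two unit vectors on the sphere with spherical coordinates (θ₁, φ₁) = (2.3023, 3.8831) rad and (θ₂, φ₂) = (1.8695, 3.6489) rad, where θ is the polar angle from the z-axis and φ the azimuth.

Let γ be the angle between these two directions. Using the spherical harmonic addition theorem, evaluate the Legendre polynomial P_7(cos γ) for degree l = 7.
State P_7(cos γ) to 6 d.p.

Addition theorem: P_7(cos γ) = (4π/15) Σ_m Y*_{lm}(Ω₁) Y_{lm}(Ω₂), m = −7…7:
  m=-7: Y*=(-0.029081, 0.056111)  Y=(0.334060, -0.145018)  product (-0.001578, 0.022962)
  m=-6: Y*=(0.055254, 0.204945)  Y=(0.417575, 0.040948)  product (0.014681, 0.087842)
  m=-5: Y*=(0.339341, 0.215570)  Y=(0.030277, 0.020939)  product (0.005760, 0.013632)
  m=-4: Y*=(0.414586, -0.073543)  Y=(-0.149438, -0.302814)  product (-0.084225, -0.114552)
  m=-3: Y*=(0.056063, -0.073179)  Y=(0.007753, -0.158509)  product (-0.011165, -0.009454)
  m=-2: Y*=(0.028473, 0.323523)  Y=(-0.145348, 0.233813)  product (-0.079782, -0.040366)
  m=-1: Y*=(0.182440, 0.167089)  Y=(-0.173808, 0.096607)  product (-0.047852, -0.011416)
  m=+0: Y*=(-0.259571, -0.000000)  Y=(0.253983, 0.000000)  product (-0.065927, -0.000000)
  m=+1: Y*=(-0.182440, 0.167089)  Y=(0.173808, 0.096607)  product (-0.047852, 0.011416)
  m=+2: Y*=(0.028473, -0.323523)  Y=(-0.145348, -0.233813)  product (-0.079782, 0.040366)
  m=+3: Y*=(-0.056063, -0.073179)  Y=(-0.007753, -0.158509)  product (-0.011165, 0.009454)
  m=+4: Y*=(0.414586, 0.073543)  Y=(-0.149438, 0.302814)  product (-0.084225, 0.114552)
  m=+5: Y*=(-0.339341, 0.215570)  Y=(-0.030277, 0.020939)  product (0.005760, -0.013632)
  m=+6: Y*=(0.055254, -0.204945)  Y=(0.417575, -0.040948)  product (0.014681, -0.087842)
  m=+7: Y*=(0.029081, 0.056111)  Y=(-0.334060, -0.145018)  product (-0.001578, -0.022962)
Accumulated sum (-0.474248, -0.000000); after 4π/(2l+1) scaling, (-0.397305, -0.000000) ⇒ P_7 = -0.397305

-0.397305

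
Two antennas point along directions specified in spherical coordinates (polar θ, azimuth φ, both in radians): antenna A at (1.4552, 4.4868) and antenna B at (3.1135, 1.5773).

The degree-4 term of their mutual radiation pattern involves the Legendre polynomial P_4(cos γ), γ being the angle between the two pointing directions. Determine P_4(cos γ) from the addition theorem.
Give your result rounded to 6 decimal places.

0.300710

Expand P_4 via completeness: Σ_{m} conj(Y_{4,m}) at Ω₁ times Y_{4,m} at Ω₂ —
  term(m=-4) = 0.00000 - 0.00000j   from Y*(Ω₁)=0.26702 - 0.33812j, Y(Ω₂)=0.00000 - 0.00000j
  term(m=-3) = 0.00000 - 0.00000j   from Y*(Ω₁)=0.08862 + 0.11031j, Y(Ω₂)=-0.00000 - 0.00003j
  term(m=-2) = -0.00042 + 0.00021j   from Y*(Ω₁)=0.26938 - 0.13052j, Y(Ω₂)=-0.00158 + 0.00002j
  term(m=-1) = -0.00814 + 0.00192j   from Y*(Ω₁)=0.03524 + 0.15356j, Y(Ω₂)=0.00035 + 0.05306j
  term(m=+0) = 0.23248 + 0.00000j   from Y*(Ω₁)=0.27579 + 0.00000j, Y(Ω₂)=0.84295 + 0.00000j
  term(m=+1) = -0.00814 - 0.00192j   from Y*(Ω₁)=-0.03524 + 0.15356j, Y(Ω₂)=-0.00035 + 0.05306j
  term(m=+2) = -0.00042 - 0.00021j   from Y*(Ω₁)=0.26938 + 0.13052j, Y(Ω₂)=-0.00158 - 0.00002j
  term(m=+3) = 0.00000 + 0.00000j   from Y*(Ω₁)=-0.08862 + 0.11031j, Y(Ω₂)=0.00000 - 0.00003j
  term(m=+4) = 0.00000 + 0.00000j   from Y*(Ω₁)=0.26702 + 0.33812j, Y(Ω₂)=0.00000 + 0.00000j
Accumulated sum 0.21537 + 0.00000j; after 4π/(2l+1) scaling, 0.30071 + 0.00000j ⇒ P_4 = 0.300710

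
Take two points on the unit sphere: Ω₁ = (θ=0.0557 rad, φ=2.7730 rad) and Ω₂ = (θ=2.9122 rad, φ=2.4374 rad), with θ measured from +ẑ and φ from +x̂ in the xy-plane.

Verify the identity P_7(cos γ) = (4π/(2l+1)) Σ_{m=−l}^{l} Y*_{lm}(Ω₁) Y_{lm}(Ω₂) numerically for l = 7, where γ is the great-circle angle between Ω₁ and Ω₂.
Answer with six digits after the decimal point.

-0.155814

Summing Y*_{l m}(θ₁,φ₁)·Y_{l m}(θ₂,φ₂) over m ∈ [−7, 7]; prefactor 4π/(2·7+1) = 0.837758:
  term(m=-7) = -0.000000+0.000000i   from Y*(Ω₁)=+0.000000+0.000000i, Y(Ω₂)=-0.000003+0.000015i
  term(m=-6) = +0.000000-0.000000i   from Y*(Ω₁)=-0.000000-0.000000i, Y(Ω₂)=+0.000118+0.000223i
  term(m=-5) = -0.000000+0.000000i   from Y*(Ω₁)=+0.000001+0.000002i, Y(Ω₂)=+0.002347+0.000936i
  term(m=-4) = -0.000000-0.000001i   from Y*(Ω₁)=+0.000007-0.000070i, Y(Ω₂)=+0.016889-0.005687i
  term(m=-3) = +0.000073+0.000115i   from Y*(Ω₁)=-0.000679+0.001353i, Y(Ω₂)=+0.046285-0.076904i
  term(m=-2) = -0.005568-0.004422i   from Y*(Ω₁)=+0.017011-0.015445i, Y(Ω₂)=-0.050038-0.305382i
  term(m=-1) = +0.133617+0.046605i   from Y*(Ω₁)=-0.207879+0.080292i, Y(Ω₂)=-0.483968-0.411122i
  term(m=+0) = -0.442232+0.000000i   from Y*(Ω₁)=+1.045601-0.000000i, Y(Ω₂)=-0.422946+0.000000i
  term(m=+1) = +0.133617-0.046605i   from Y*(Ω₁)=+0.207879+0.080292i, Y(Ω₂)=+0.483968-0.411122i
  term(m=+2) = -0.005568+0.004422i   from Y*(Ω₁)=+0.017011+0.015445i, Y(Ω₂)=-0.050038+0.305382i
  term(m=+3) = +0.000073-0.000115i   from Y*(Ω₁)=+0.000679+0.001353i, Y(Ω₂)=-0.046285-0.076904i
  term(m=+4) = -0.000000+0.000001i   from Y*(Ω₁)=+0.000007+0.000070i, Y(Ω₂)=+0.016889+0.005687i
  term(m=+5) = -0.000000-0.000000i   from Y*(Ω₁)=-0.000001+0.000002i, Y(Ω₂)=-0.002347+0.000936i
  term(m=+6) = +0.000000+0.000000i   from Y*(Ω₁)=-0.000000+0.000000i, Y(Ω₂)=+0.000118-0.000223i
  term(m=+7) = -0.000000-0.000000i   from Y*(Ω₁)=-0.000000+0.000000i, Y(Ω₂)=+0.000003+0.000015i
Accumulated sum -0.185989-0.000000i; after 4π/(2l+1) scaling, -0.155814-0.000000i ⇒ P_7 = -0.155814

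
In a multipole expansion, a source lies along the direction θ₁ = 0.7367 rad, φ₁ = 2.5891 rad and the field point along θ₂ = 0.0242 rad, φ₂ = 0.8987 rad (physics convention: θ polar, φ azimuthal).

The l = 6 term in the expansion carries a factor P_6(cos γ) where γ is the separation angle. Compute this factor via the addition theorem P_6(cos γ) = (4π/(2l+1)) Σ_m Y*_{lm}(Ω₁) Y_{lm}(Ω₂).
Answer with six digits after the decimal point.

Summing Y*_{l m}(θ₁,φ₁)·Y_{l m}(θ₂,φ₂) over m ∈ [−6, 6]; prefactor 4π/(2·6+1) = 0.966644:
  term(m=-6) = -0.000000-0.000000i   from Y*(Ω₁)=-0.043761+0.007663i, Y(Ω₂)=+0.000000+0.000000i
  term(m=-5) = -0.000000+0.000000i   from Y*(Ω₁)=+0.157620+0.062797i, Y(Ω₂)=-0.000000+0.000000i
  term(m=-4) = +0.000000+0.000000i   from Y*(Ω₁)=-0.218325-0.293740i, Y(Ω₂)=-0.000001+0.000001i
  term(m=-3) = +0.000012-0.000031i   from Y*(Ω₁)=+0.038442+0.442375i, Y(Ω₂)=-0.000067-0.000032i
  term(m=-2) = -0.000460-0.000112i   from Y*(Ω₁)=+0.069816-0.138879i, Y(Ω₂)=-0.000684-0.002968i
  term(m=-1) = +0.002969-0.024701i   from Y*(Ω₁)=+0.266323-0.164199i, Y(Ω₂)=+0.049510-0.062224i
  term(m=+0) = -0.260947-0.000000i   from Y*(Ω₁)=-0.258143-0.000000i, Y(Ω₂)=+1.010862+0.000000i
  term(m=+1) = +0.002969+0.024701i   from Y*(Ω₁)=-0.266323-0.164199i, Y(Ω₂)=-0.049510-0.062224i
  term(m=+2) = -0.000460+0.000112i   from Y*(Ω₁)=+0.069816+0.138879i, Y(Ω₂)=-0.000684+0.002968i
  term(m=+3) = +0.000012+0.000031i   from Y*(Ω₁)=-0.038442+0.442375i, Y(Ω₂)=+0.000067-0.000032i
  term(m=+4) = +0.000000-0.000000i   from Y*(Ω₁)=-0.218325+0.293740i, Y(Ω₂)=-0.000001-0.000001i
  term(m=+5) = -0.000000-0.000000i   from Y*(Ω₁)=-0.157620+0.062797i, Y(Ω₂)=+0.000000+0.000000i
  term(m=+6) = -0.000000+0.000000i   from Y*(Ω₁)=-0.043761-0.007663i, Y(Ω₂)=+0.000000-0.000000i
Σ over m = -0.255906+0.000000i; ×(4π/13) → -0.247370+0.000000i. Real part: -0.247370

-0.247370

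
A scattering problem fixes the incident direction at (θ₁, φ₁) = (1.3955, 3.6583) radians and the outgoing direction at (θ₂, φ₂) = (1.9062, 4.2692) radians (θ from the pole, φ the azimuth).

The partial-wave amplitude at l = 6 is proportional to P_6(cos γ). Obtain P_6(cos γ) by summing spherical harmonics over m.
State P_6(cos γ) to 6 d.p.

Expand P_6 via completeness: Σ_{m} conj(Y_{6,m}) at Ω₁ times Y_{6,m} at Ω₂ —
  m=-6: -0.43996 + 0.01820j × 0.30338 - 0.15889j = -0.13058 + 0.07543j  (running Σ = -0.13058 + 0.07543j)
  m=-5: 0.22917 - 0.14306j × 0.33041 + 0.24866j = 0.11130 + 0.00972j  (running Σ = -0.01928 + 0.08514j)
  m=-4: 0.10623 - 0.19629j × -0.01091 + 0.05328j = 0.00930 + 0.00780j  (running Σ = -0.00998 + 0.09295j)
  m=-3: 0.00598 + 0.28903j × 0.31698 - 0.07798j = 0.02443 + 0.09115j  (running Σ = 0.01445 + 0.18410j)
  m=-2: 0.07808 + 0.13104j × 0.10333 + 0.12663j = -0.00853 + 0.02343j  (running Σ = 0.00592 + 0.20753j)
  m=-1: -0.25331 - 0.14393j × 0.11735 - 0.24721j = -0.06531 + 0.04573j  (running Σ = -0.05938 + 0.25326j)
  m=0: -0.13294 + 0.00000j × 0.18894 + 0.00000j = -0.02512 + 0.00000j  (running Σ = -0.08450 + 0.25326j)
  m=1: 0.25331 - 0.14393j × -0.11735 - 0.24721j = -0.06531 - 0.04573j  (running Σ = -0.14981 + 0.20753j)
  m=2: 0.07808 - 0.13104j × 0.10333 - 0.12663j = -0.00853 - 0.02343j  (running Σ = -0.15833 + 0.18410j)
  m=3: -0.00598 + 0.28903j × -0.31698 - 0.07798j = 0.02443 - 0.09115j  (running Σ = -0.13390 + 0.09295j)
  m=4: 0.10623 + 0.19629j × -0.01091 - 0.05328j = 0.00930 - 0.00780j  (running Σ = -0.12460 + 0.08514j)
  m=5: -0.22917 - 0.14306j × -0.33041 + 0.24866j = 0.11130 - 0.00972j  (running Σ = -0.01330 + 0.07543j)
  m=6: -0.43996 - 0.01820j × 0.30338 + 0.15889j = -0.13058 - 0.07543j  (running Σ = -0.14388 + 0.00000j)
Σ over m = -0.14388 + 0.00000j; ×(4π/13) → -0.13908 + 0.00000j. Real part: -0.139082

-0.139082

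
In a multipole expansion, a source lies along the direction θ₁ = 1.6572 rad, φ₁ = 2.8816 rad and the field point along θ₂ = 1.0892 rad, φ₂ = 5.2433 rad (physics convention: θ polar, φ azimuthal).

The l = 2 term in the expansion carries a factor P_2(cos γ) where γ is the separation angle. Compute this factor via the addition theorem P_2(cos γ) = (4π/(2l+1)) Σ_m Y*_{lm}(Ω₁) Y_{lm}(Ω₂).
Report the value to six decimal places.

Term-by-term m-sum for l=2 (normalisation 4π/5 = 2.513274):
  [-2]  conj(Y_{2,-2})(Ω₁) = +0.332723-0.190498i ; Y_{2,-2}(Ω₂) = -0.147841+0.264942i ; Δ = +0.001281+0.116316i
  [-1]  conj(Y_{2,-1})(Ω₁) = +0.064187-0.017075i ; Y_{2,-1}(Ω₂) = +0.160573+0.273483i ; Δ = +0.014976+0.014812i
  [+0]  conj(Y_{2,0})(Ω₁) = -0.308345-0.000000i ; Y_{2,0}(Ω₂) = -0.112391+0.000000i ; Δ = +0.034655+0.000000i
  [+1]  conj(Y_{2,1})(Ω₁) = -0.064187-0.017075i ; Y_{2,1}(Ω₂) = -0.160573+0.273483i ; Δ = +0.014976-0.014812i
  [+2]  conj(Y_{2,2})(Ω₁) = +0.332723+0.190498i ; Y_{2,2}(Ω₂) = -0.147841-0.264942i ; Δ = +0.001281-0.116316i
Accumulated sum +0.067169+0.000000i; after 4π/(2l+1) scaling, +0.168815+0.000000i ⇒ P_2 = 0.168815

0.168815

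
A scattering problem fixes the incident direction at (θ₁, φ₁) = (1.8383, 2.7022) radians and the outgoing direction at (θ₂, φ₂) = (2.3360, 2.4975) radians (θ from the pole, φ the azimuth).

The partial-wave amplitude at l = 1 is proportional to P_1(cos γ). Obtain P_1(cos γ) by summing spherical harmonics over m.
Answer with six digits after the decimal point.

Term-by-term m-sum for l=1 (normalisation 4π/3 = 4.188790):
  term(m=-1) = (0.081296, 0.016878)   from Y*(Ω₁)=(-0.301555, 0.141743), Y(Ω₂)=(-0.199259, -0.149629)
  term(m=+0) = (0.043710, 0.000000)   from Y*(Ω₁)=(-0.129150, -0.000000), Y(Ω₂)=(-0.338447, 0.000000)
  term(m=+1) = (0.081296, -0.016878)   from Y*(Ω₁)=(0.301555, 0.141743), Y(Ω₂)=(0.199259, -0.149629)
Σ over m = (0.206303, 0.000000); ×(4π/3) → (0.864160, 0.000000). Real part: 0.864160

0.864160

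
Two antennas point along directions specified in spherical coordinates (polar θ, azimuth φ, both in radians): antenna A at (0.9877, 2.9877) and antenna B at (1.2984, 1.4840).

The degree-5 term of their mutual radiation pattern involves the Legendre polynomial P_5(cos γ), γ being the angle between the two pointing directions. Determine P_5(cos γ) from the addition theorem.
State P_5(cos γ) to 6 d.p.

Addition theorem: P_5(cos γ) = (4π/11) Σ_m Y*_{lm}(Ω₁) Y_{lm}(Ω₂), m = −5…5:
  m=-5: Y*=-0.135130+0.130890i  Y=+0.161740-0.348991i  product +0.023824+0.068329i
  m=-4: Y*=+0.320379-0.226586i  Y=+0.319506+0.115611i  product +0.128559-0.035356i
  m=-3: Y*=-0.311421+0.154945i  Y=+0.027735-0.104097i  product +0.007492+0.036716i
  m=-2: Y*=-0.056071+0.017824i  Y=+0.326137+0.057191i  product -0.019306+0.002606i
  m=-1: Y*=+0.347219-0.053860i  Y=+0.002585-0.029707i  product -0.000702-0.010454i
  m=+0: Y*=-0.027788-0.000000i  Y=+0.322928+0.000000i  product -0.008973-0.000000i
  m=+1: Y*=-0.347219-0.053860i  Y=-0.002585-0.029707i  product -0.000702+0.010454i
  m=+2: Y*=-0.056071-0.017824i  Y=+0.326137-0.057191i  product -0.019306-0.002606i
  m=+3: Y*=+0.311421+0.154945i  Y=-0.027735-0.104097i  product +0.007492-0.036716i
  m=+4: Y*=+0.320379+0.226586i  Y=+0.319506-0.115611i  product +0.128559+0.035356i
  m=+5: Y*=+0.135130+0.130890i  Y=-0.161740-0.348991i  product +0.023824-0.068329i
Total Σ_m = +0.270757+0.000000i. Multiply by 1.142397: +0.309313+0.000000i. P_5(cos γ) = 0.309313

0.309313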